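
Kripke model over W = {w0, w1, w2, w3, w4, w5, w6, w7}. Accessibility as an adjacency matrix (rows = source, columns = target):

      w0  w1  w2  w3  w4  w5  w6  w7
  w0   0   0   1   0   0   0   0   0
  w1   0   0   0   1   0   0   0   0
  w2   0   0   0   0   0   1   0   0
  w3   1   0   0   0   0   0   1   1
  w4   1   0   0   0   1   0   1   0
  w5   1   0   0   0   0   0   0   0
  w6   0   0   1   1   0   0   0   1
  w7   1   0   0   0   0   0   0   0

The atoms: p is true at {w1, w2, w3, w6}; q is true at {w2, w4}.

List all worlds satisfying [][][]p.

w0: successors {w2}; [][]p there: w2:F. ✗
w1: successors {w3}; [][]p there: w3:F. ✗
w2: successors {w5}; [][]p there: w5:T. ✓
w3: successors {w0, w6, w7}; [][]p there: w0:F, w6:F, w7:T. ✗
w4: successors {w0, w4, w6}; [][]p there: w0:F, w4:F, w6:F. ✗
w5: successors {w0}; [][]p there: w0:F. ✗
w6: successors {w2, w3, w7}; [][]p there: w2:F, w3:F, w7:T. ✗
w7: successors {w0}; [][]p there: w0:F. ✗

{w2}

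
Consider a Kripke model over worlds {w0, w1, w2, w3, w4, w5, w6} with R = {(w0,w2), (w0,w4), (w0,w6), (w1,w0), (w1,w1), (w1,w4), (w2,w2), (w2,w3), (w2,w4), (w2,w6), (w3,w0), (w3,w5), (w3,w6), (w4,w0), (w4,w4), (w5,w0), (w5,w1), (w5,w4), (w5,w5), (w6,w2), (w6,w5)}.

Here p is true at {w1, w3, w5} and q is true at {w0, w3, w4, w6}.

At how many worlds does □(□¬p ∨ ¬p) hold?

w0: successors {w2, w4, w6}; □¬p ∨ ¬p there: w2:T, w4:T, w6:T. ✓
w1: successors {w0, w1, w4}; □¬p ∨ ¬p there: w0:T, w1:F, w4:T. ✗
w2: successors {w2, w3, w4, w6}; □¬p ∨ ¬p there: w2:T, w3:F, w4:T, w6:T. ✗
w3: successors {w0, w5, w6}; □¬p ∨ ¬p there: w0:T, w5:F, w6:T. ✗
w4: successors {w0, w4}; □¬p ∨ ¬p there: w0:T, w4:T. ✓
w5: successors {w0, w1, w4, w5}; □¬p ∨ ¬p there: w0:T, w1:F, w4:T, w5:F. ✗
w6: successors {w2, w5}; □¬p ∨ ¬p there: w2:T, w5:F. ✗
Satisfying worlds: {w0, w4}.

2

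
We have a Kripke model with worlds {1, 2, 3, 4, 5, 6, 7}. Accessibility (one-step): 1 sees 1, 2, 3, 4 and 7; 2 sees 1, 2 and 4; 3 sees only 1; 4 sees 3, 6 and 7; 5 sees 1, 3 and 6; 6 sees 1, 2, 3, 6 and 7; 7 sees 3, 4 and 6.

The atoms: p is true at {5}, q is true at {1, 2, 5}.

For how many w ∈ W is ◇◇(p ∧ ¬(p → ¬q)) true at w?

0

1: successors {1, 2, 3, 4, 7}; ◇(p ∧ ¬(p → ¬q)) there: 1:F, 2:F, 3:F, 4:F, 7:F. ✗
2: successors {1, 2, 4}; ◇(p ∧ ¬(p → ¬q)) there: 1:F, 2:F, 4:F. ✗
3: successors {1}; ◇(p ∧ ¬(p → ¬q)) there: 1:F. ✗
4: successors {3, 6, 7}; ◇(p ∧ ¬(p → ¬q)) there: 3:F, 6:F, 7:F. ✗
5: successors {1, 3, 6}; ◇(p ∧ ¬(p → ¬q)) there: 1:F, 3:F, 6:F. ✗
6: successors {1, 2, 3, 6, 7}; ◇(p ∧ ¬(p → ¬q)) there: 1:F, 2:F, 3:F, 6:F, 7:F. ✗
7: successors {3, 4, 6}; ◇(p ∧ ¬(p → ¬q)) there: 3:F, 4:F, 6:F. ✗
Satisfying worlds: ∅.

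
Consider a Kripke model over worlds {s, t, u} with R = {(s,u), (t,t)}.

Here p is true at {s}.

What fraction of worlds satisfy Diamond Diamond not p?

s: successors {u}; Diamond not p there: u:F. ✗
t: successors {t}; Diamond not p there: t:T. ✓
u: no successors, so Diamond Diamond not p fails. ✗
That's 1 of 3 worlds, so 1/3.

1/3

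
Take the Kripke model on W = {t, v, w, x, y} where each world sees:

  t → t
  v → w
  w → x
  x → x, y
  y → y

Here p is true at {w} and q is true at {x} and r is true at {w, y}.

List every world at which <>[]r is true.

t: successors {t}; []r there: t:F. ✗
v: successors {w}; []r there: w:F. ✗
w: successors {x}; []r there: x:F. ✗
x: successors {x, y}; []r there: x:F, y:T. ✓
y: successors {y}; []r there: y:T. ✓

{x, y}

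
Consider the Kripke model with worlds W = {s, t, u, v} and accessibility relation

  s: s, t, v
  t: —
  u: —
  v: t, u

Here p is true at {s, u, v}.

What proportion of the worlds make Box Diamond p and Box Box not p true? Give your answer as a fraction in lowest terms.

1/2

s: Box Diamond p is F, Box Box not p is F. ✗
t: Box Diamond p is T, Box Box not p is T. ✓
u: Box Diamond p is T, Box Box not p is T. ✓
v: Box Diamond p is F, Box Box not p is T. ✗
That's 2 of 4 worlds, so 2/4 = 1/2.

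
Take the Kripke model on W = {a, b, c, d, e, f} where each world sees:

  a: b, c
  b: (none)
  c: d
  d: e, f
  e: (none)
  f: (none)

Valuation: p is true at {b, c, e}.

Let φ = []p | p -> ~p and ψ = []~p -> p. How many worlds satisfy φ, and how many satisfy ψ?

For []p | p -> ~p:
a: []p | p is T, ~p is T. ✓
b: []p | p is T, ~p is F. ✗
c: []p | p is T, ~p is F. ✗
d: []p | p is F, ~p is T. ✓
e: []p | p is T, ~p is F. ✗
f: []p | p is T, ~p is T. ✓
— 3 worlds.
For []~p -> p:
a: []~p is F, p is F. ✓
b: []~p is T, p is T. ✓
c: []~p is T, p is T. ✓
d: []~p is F, p is F. ✓
e: []~p is T, p is T. ✓
f: []~p is T, p is F. ✗
— 5 worlds.

3 and 5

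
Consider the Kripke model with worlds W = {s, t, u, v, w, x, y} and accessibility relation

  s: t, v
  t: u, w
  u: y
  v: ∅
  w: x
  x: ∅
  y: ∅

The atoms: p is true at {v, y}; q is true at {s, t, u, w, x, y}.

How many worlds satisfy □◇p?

s: successors {t, v}; ◇p there: t:F, v:F. ✗
t: successors {u, w}; ◇p there: u:T, w:F. ✗
u: successors {y}; ◇p there: y:F. ✗
v: no successors, so □◇p holds vacuously. ✓
w: successors {x}; ◇p there: x:F. ✗
x: no successors, so □◇p holds vacuously. ✓
y: no successors, so □◇p holds vacuously. ✓
Satisfying worlds: {v, x, y}.

3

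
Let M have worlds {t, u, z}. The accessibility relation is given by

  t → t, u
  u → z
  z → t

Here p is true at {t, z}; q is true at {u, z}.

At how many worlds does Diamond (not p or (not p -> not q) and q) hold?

t: successors {t, u}; not p or (not p -> not q) and q there: t:F, u:T. ✓
u: successors {z}; not p or (not p -> not q) and q there: z:T. ✓
z: successors {t}; not p or (not p -> not q) and q there: t:F. ✗
Satisfying worlds: {t, u}.

2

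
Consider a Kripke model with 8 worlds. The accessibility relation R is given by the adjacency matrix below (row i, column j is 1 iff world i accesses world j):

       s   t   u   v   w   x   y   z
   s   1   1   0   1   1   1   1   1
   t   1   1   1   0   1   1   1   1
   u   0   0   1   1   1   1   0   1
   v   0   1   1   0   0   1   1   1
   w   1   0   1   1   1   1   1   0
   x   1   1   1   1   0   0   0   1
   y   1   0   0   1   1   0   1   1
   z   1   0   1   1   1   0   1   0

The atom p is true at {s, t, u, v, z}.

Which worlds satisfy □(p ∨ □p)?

s: successors {s, t, v, w, x, y, z}; p ∨ □p there: s:T, t:T, v:T, w:F, x:T, y:F, z:T. ✗
t: successors {s, t, u, w, x, y, z}; p ∨ □p there: s:T, t:T, u:T, w:F, x:T, y:F, z:T. ✗
u: successors {u, v, w, x, z}; p ∨ □p there: u:T, v:T, w:F, x:T, z:T. ✗
v: successors {t, u, x, y, z}; p ∨ □p there: t:T, u:T, x:T, y:F, z:T. ✗
w: successors {s, u, v, w, x, y}; p ∨ □p there: s:T, u:T, v:T, w:F, x:T, y:F. ✗
x: successors {s, t, u, v, z}; p ∨ □p there: s:T, t:T, u:T, v:T, z:T. ✓
y: successors {s, v, w, y, z}; p ∨ □p there: s:T, v:T, w:F, y:F, z:T. ✗
z: successors {s, u, v, w, y}; p ∨ □p there: s:T, u:T, v:T, w:F, y:F. ✗

{x}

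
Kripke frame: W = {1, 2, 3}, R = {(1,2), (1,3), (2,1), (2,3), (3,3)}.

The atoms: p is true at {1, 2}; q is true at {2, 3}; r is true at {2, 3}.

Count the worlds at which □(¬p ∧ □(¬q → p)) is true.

1

1: successors {2, 3}; ¬p ∧ □(¬q → p) there: 2:F, 3:T. ✗
2: successors {1, 3}; ¬p ∧ □(¬q → p) there: 1:F, 3:T. ✗
3: successors {3}; ¬p ∧ □(¬q → p) there: 3:T. ✓
Satisfying worlds: {3}.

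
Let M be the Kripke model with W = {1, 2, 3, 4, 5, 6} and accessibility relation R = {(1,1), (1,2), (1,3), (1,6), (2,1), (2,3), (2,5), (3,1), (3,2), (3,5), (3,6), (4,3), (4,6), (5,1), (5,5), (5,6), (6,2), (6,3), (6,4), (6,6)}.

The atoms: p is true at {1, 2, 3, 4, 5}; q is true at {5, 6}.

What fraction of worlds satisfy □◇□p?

1/6

1: successors {1, 2, 3, 6}; ◇□p there: 1:T, 2:F, 3:T, 6:T. ✗
2: successors {1, 3, 5}; ◇□p there: 1:T, 3:T, 5:F. ✗
3: successors {1, 2, 5, 6}; ◇□p there: 1:T, 2:F, 5:F, 6:T. ✗
4: successors {3, 6}; ◇□p there: 3:T, 6:T. ✓
5: successors {1, 5, 6}; ◇□p there: 1:T, 5:F, 6:T. ✗
6: successors {2, 3, 4, 6}; ◇□p there: 2:F, 3:T, 4:F, 6:T. ✗
That's 1 of 6 worlds, so 1/6.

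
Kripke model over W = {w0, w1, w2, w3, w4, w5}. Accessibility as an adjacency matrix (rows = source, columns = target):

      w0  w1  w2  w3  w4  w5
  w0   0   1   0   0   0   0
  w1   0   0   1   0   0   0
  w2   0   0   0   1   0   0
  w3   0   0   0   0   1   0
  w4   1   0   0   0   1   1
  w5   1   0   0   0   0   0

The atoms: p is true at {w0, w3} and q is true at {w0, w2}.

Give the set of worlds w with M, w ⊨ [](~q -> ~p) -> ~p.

{w1, w2, w4, w5}

w0: [](~q -> ~p) is T, ~p is F. ✗
w1: [](~q -> ~p) is T, ~p is T. ✓
w2: [](~q -> ~p) is F, ~p is T. ✓
w3: [](~q -> ~p) is T, ~p is F. ✗
w4: [](~q -> ~p) is T, ~p is T. ✓
w5: [](~q -> ~p) is T, ~p is T. ✓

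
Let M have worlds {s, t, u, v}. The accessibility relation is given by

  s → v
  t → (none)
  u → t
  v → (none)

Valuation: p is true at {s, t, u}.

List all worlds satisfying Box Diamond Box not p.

s: successors {v}; Diamond Box not p there: v:F. ✗
t: no successors, so Box Diamond Box not p holds vacuously. ✓
u: successors {t}; Diamond Box not p there: t:F. ✗
v: no successors, so Box Diamond Box not p holds vacuously. ✓

{t, v}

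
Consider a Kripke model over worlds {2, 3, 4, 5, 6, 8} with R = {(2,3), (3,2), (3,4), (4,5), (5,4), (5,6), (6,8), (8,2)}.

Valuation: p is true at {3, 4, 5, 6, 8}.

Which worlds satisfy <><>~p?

{2, 6}

2: successors {3}; <>~p there: 3:T. ✓
3: successors {2, 4}; <>~p there: 2:F, 4:F. ✗
4: successors {5}; <>~p there: 5:F. ✗
5: successors {4, 6}; <>~p there: 4:F, 6:F. ✗
6: successors {8}; <>~p there: 8:T. ✓
8: successors {2}; <>~p there: 2:F. ✗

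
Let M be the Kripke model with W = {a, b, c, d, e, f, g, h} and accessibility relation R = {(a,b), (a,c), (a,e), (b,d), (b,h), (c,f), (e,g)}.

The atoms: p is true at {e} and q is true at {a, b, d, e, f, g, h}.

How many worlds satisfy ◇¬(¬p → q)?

1

a: successors {b, c, e}; ¬(¬p → q) there: b:F, c:T, e:F. ✓
b: successors {d, h}; ¬(¬p → q) there: d:F, h:F. ✗
c: successors {f}; ¬(¬p → q) there: f:F. ✗
d: no successors, so ◇¬(¬p → q) fails. ✗
e: successors {g}; ¬(¬p → q) there: g:F. ✗
f: no successors, so ◇¬(¬p → q) fails. ✗
g: no successors, so ◇¬(¬p → q) fails. ✗
h: no successors, so ◇¬(¬p → q) fails. ✗
Satisfying worlds: {a}.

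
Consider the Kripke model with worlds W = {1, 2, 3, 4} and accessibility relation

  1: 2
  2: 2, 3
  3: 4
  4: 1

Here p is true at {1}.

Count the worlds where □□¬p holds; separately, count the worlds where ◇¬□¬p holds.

For □□¬p:
1: successors {2}; □¬p there: 2:T. ✓
2: successors {2, 3}; □¬p there: 2:T, 3:T. ✓
3: successors {4}; □¬p there: 4:F. ✗
4: successors {1}; □¬p there: 1:T. ✓
— 3 worlds.
For ◇¬□¬p:
1: successors {2}; ¬□¬p there: 2:F. ✗
2: successors {2, 3}; ¬□¬p there: 2:F, 3:F. ✗
3: successors {4}; ¬□¬p there: 4:T. ✓
4: successors {1}; ¬□¬p there: 1:F. ✗
— 1 world.

3 and 1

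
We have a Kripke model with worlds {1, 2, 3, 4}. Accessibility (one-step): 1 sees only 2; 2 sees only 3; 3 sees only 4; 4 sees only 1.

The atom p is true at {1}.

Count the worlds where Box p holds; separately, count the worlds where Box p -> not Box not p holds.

For Box p:
1: successors {2}; p there: 2:F. ✗
2: successors {3}; p there: 3:F. ✗
3: successors {4}; p there: 4:F. ✗
4: successors {1}; p there: 1:T. ✓
— 1 world.
For Box p -> not Box not p:
1: Box p is F, not Box not p is F. ✓
2: Box p is F, not Box not p is F. ✓
3: Box p is F, not Box not p is F. ✓
4: Box p is T, not Box not p is T. ✓
— 4 worlds.

1 and 4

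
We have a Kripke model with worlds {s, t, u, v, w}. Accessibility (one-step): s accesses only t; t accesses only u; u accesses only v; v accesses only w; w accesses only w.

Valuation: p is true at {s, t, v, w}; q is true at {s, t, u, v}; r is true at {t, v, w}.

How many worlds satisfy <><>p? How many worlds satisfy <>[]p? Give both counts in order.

4 and 4

For <><>p:
s: successors {t}; <>p there: t:F. ✗
t: successors {u}; <>p there: u:T. ✓
u: successors {v}; <>p there: v:T. ✓
v: successors {w}; <>p there: w:T. ✓
w: successors {w}; <>p there: w:T. ✓
— 4 worlds.
For <>[]p:
s: successors {t}; []p there: t:F. ✗
t: successors {u}; []p there: u:T. ✓
u: successors {v}; []p there: v:T. ✓
v: successors {w}; []p there: w:T. ✓
w: successors {w}; []p there: w:T. ✓
— 4 worlds.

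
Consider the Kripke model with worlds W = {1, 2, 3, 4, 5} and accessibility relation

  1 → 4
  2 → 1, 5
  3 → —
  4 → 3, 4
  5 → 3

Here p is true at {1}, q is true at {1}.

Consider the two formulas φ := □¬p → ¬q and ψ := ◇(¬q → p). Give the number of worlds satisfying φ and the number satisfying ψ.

For □¬p → ¬q:
1: □¬p is T, ¬q is F. ✗
2: □¬p is F, ¬q is T. ✓
3: □¬p is T, ¬q is T. ✓
4: □¬p is T, ¬q is T. ✓
5: □¬p is T, ¬q is T. ✓
— 4 worlds.
For ◇(¬q → p):
1: successors {4}; ¬q → p there: 4:F. ✗
2: successors {1, 5}; ¬q → p there: 1:T, 5:F. ✓
3: no successors, so ◇(¬q → p) fails. ✗
4: successors {3, 4}; ¬q → p there: 3:F, 4:F. ✗
5: successors {3}; ¬q → p there: 3:F. ✗
— 1 world.

4 and 1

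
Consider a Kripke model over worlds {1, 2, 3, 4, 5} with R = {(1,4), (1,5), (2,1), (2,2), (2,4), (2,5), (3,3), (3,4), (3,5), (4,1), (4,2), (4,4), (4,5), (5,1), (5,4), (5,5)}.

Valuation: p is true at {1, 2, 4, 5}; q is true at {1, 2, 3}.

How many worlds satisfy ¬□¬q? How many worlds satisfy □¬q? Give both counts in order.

4 and 1

For ¬□¬q:
1: □¬q is T. ✗
2: □¬q is F. ✓
3: □¬q is F. ✓
4: □¬q is F. ✓
5: □¬q is F. ✓
— 4 worlds.
For □¬q:
1: successors {4, 5}; ¬q there: 4:T, 5:T. ✓
2: successors {1, 2, 4, 5}; ¬q there: 1:F, 2:F, 4:T, 5:T. ✗
3: successors {3, 4, 5}; ¬q there: 3:F, 4:T, 5:T. ✗
4: successors {1, 2, 4, 5}; ¬q there: 1:F, 2:F, 4:T, 5:T. ✗
5: successors {1, 4, 5}; ¬q there: 1:F, 4:T, 5:T. ✗
— 1 world.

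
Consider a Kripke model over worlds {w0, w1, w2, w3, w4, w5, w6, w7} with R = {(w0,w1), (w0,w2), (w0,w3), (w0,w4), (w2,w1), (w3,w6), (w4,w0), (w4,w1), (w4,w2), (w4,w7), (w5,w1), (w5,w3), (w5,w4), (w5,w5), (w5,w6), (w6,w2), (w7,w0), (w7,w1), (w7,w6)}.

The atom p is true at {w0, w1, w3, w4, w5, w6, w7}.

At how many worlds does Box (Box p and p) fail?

w0: successors {w1, w2, w3, w4}; Box p and p there: w1:T, w2:F, w3:T, w4:F. ✗
w1: no successors, so Box (Box p and p) holds vacuously. ✓
w2: successors {w1}; Box p and p there: w1:T. ✓
w3: successors {w6}; Box p and p there: w6:F. ✗
w4: successors {w0, w1, w2, w7}; Box p and p there: w0:F, w1:T, w2:F, w7:T. ✗
w5: successors {w1, w3, w4, w5, w6}; Box p and p there: w1:T, w3:T, w4:F, w5:T, w6:F. ✗
w6: successors {w2}; Box p and p there: w2:F. ✗
w7: successors {w0, w1, w6}; Box p and p there: w0:F, w1:T, w6:F. ✗
Satisfying worlds: {w1, w2}.
So Box (Box p and p) fails at the other 6 worlds.

6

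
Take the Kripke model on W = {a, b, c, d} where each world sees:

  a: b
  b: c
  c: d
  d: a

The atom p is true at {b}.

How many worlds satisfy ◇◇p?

1

a: successors {b}; ◇p there: b:F. ✗
b: successors {c}; ◇p there: c:F. ✗
c: successors {d}; ◇p there: d:F. ✗
d: successors {a}; ◇p there: a:T. ✓
Satisfying worlds: {d}.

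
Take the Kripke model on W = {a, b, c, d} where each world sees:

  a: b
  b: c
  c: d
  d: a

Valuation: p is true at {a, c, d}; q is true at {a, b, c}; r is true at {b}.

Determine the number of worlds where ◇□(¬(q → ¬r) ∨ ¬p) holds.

a: successors {b}; □(¬(q → ¬r) ∨ ¬p) there: b:F. ✗
b: successors {c}; □(¬(q → ¬r) ∨ ¬p) there: c:F. ✗
c: successors {d}; □(¬(q → ¬r) ∨ ¬p) there: d:F. ✗
d: successors {a}; □(¬(q → ¬r) ∨ ¬p) there: a:T. ✓
Satisfying worlds: {d}.

1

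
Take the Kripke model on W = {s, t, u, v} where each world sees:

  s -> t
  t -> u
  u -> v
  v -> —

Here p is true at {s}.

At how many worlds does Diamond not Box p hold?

2

s: successors {t}; not Box p there: t:T. ✓
t: successors {u}; not Box p there: u:T. ✓
u: successors {v}; not Box p there: v:F. ✗
v: no successors, so Diamond not Box p fails. ✗
Satisfying worlds: {s, t}.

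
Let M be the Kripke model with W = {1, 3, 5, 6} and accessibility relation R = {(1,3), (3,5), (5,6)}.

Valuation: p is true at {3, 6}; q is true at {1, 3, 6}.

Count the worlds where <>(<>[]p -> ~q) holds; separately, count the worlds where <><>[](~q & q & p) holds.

2 and 1

For <>(<>[]p -> ~q):
1: successors {3}; <>[]p -> ~q there: 3:F. ✗
3: successors {5}; <>[]p -> ~q there: 5:T. ✓
5: successors {6}; <>[]p -> ~q there: 6:T. ✓
6: no successors, so <>(<>[]p -> ~q) fails. ✗
— 2 worlds.
For <><>[](~q & q & p):
1: successors {3}; <>[](~q & q & p) there: 3:F. ✗
3: successors {5}; <>[](~q & q & p) there: 5:T. ✓
5: successors {6}; <>[](~q & q & p) there: 6:F. ✗
6: no successors, so <><>[](~q & q & p) fails. ✗
— 1 world.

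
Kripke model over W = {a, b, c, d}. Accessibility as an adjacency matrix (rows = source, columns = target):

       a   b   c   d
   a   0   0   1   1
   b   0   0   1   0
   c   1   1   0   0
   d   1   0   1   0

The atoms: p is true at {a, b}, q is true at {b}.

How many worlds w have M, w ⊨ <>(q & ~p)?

a: successors {c, d}; q & ~p there: c:F, d:F. ✗
b: successors {c}; q & ~p there: c:F. ✗
c: successors {a, b}; q & ~p there: a:F, b:F. ✗
d: successors {a, c}; q & ~p there: a:F, c:F. ✗
Satisfying worlds: ∅.

0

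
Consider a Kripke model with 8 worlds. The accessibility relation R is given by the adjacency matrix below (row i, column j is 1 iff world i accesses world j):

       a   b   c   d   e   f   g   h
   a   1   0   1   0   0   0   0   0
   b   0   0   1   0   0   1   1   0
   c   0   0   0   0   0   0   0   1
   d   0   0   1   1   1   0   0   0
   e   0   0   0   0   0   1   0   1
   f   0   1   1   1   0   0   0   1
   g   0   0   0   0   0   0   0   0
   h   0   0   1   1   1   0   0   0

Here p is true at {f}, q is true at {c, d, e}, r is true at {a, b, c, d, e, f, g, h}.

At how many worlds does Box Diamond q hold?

3

a: successors {a, c}; Diamond q there: a:T, c:F. ✗
b: successors {c, f, g}; Diamond q there: c:F, f:T, g:F. ✗
c: successors {h}; Diamond q there: h:T. ✓
d: successors {c, d, e}; Diamond q there: c:F, d:T, e:F. ✗
e: successors {f, h}; Diamond q there: f:T, h:T. ✓
f: successors {b, c, d, h}; Diamond q there: b:T, c:F, d:T, h:T. ✗
g: no successors, so Box Diamond q holds vacuously. ✓
h: successors {c, d, e}; Diamond q there: c:F, d:T, e:F. ✗
Satisfying worlds: {c, e, g}.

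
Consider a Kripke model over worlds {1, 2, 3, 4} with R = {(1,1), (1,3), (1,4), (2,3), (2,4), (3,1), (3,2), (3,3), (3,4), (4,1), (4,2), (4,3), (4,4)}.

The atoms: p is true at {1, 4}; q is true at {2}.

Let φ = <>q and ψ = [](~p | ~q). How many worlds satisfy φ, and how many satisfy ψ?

2 and 4

For <>q:
1: successors {1, 3, 4}; q there: 1:F, 3:F, 4:F. ✗
2: successors {3, 4}; q there: 3:F, 4:F. ✗
3: successors {1, 2, 3, 4}; q there: 1:F, 2:T, 3:F, 4:F. ✓
4: successors {1, 2, 3, 4}; q there: 1:F, 2:T, 3:F, 4:F. ✓
— 2 worlds.
For [](~p | ~q):
1: successors {1, 3, 4}; ~p | ~q there: 1:T, 3:T, 4:T. ✓
2: successors {3, 4}; ~p | ~q there: 3:T, 4:T. ✓
3: successors {1, 2, 3, 4}; ~p | ~q there: 1:T, 2:T, 3:T, 4:T. ✓
4: successors {1, 2, 3, 4}; ~p | ~q there: 1:T, 2:T, 3:T, 4:T. ✓
— 4 worlds.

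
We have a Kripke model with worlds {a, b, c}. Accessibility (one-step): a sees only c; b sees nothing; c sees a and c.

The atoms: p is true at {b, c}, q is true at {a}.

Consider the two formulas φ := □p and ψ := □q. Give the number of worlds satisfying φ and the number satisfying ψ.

2 and 1

For □p:
a: successors {c}; p there: c:T. ✓
b: no successors, so □p holds vacuously. ✓
c: successors {a, c}; p there: a:F, c:T. ✗
— 2 worlds.
For □q:
a: successors {c}; q there: c:F. ✗
b: no successors, so □q holds vacuously. ✓
c: successors {a, c}; q there: a:T, c:F. ✗
— 1 world.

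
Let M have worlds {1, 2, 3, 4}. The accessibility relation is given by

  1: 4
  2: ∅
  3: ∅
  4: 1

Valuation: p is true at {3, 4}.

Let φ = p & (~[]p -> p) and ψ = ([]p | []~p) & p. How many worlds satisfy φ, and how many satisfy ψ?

For p & (~[]p -> p):
1: p is F, ~[]p -> p is T. ✗
2: p is F, ~[]p -> p is T. ✗
3: p is T, ~[]p -> p is T. ✓
4: p is T, ~[]p -> p is T. ✓
— 2 worlds.
For ([]p | []~p) & p:
1: []p | []~p is T, p is F. ✗
2: []p | []~p is T, p is F. ✗
3: []p | []~p is T, p is T. ✓
4: []p | []~p is T, p is T. ✓
— 2 worlds.

2 and 2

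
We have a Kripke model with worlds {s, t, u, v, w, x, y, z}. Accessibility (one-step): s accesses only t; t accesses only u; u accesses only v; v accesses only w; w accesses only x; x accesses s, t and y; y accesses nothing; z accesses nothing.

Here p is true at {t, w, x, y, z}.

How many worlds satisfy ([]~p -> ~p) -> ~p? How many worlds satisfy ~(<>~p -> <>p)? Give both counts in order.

For ([]~p -> ~p) -> ~p:
s: []~p -> ~p is T, ~p is T. ✓
t: []~p -> ~p is F, ~p is F. ✓
u: []~p -> ~p is T, ~p is T. ✓
v: []~p -> ~p is T, ~p is T. ✓
w: []~p -> ~p is T, ~p is F. ✗
x: []~p -> ~p is T, ~p is F. ✗
y: []~p -> ~p is F, ~p is F. ✓
z: []~p -> ~p is F, ~p is F. ✓
— 6 worlds.
For ~(<>~p -> <>p):
s: <>~p -> <>p is T. ✗
t: <>~p -> <>p is F. ✓
u: <>~p -> <>p is F. ✓
v: <>~p -> <>p is T. ✗
w: <>~p -> <>p is T. ✗
x: <>~p -> <>p is T. ✗
y: <>~p -> <>p is T. ✗
z: <>~p -> <>p is T. ✗
— 2 worlds.

6 and 2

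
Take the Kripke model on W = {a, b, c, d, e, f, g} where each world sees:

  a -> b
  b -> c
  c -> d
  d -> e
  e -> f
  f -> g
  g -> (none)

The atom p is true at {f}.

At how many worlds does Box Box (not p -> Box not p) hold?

6

a: successors {b}; Box (not p -> Box not p) there: b:T. ✓
b: successors {c}; Box (not p -> Box not p) there: c:T. ✓
c: successors {d}; Box (not p -> Box not p) there: d:F. ✗
d: successors {e}; Box (not p -> Box not p) there: e:T. ✓
e: successors {f}; Box (not p -> Box not p) there: f:T. ✓
f: successors {g}; Box (not p -> Box not p) there: g:T. ✓
g: no successors, so Box Box (not p -> Box not p) holds vacuously. ✓
Satisfying worlds: {a, b, d, e, f, g}.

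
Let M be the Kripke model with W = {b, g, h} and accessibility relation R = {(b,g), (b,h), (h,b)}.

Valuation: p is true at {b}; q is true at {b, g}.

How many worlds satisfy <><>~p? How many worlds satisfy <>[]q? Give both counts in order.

For <><>~p:
b: successors {g, h}; <>~p there: g:F, h:F. ✗
g: no successors, so <><>~p fails. ✗
h: successors {b}; <>~p there: b:T. ✓
— 1 world.
For <>[]q:
b: successors {g, h}; []q there: g:T, h:T. ✓
g: no successors, so <>[]q fails. ✗
h: successors {b}; []q there: b:F. ✗
— 1 world.

1 and 1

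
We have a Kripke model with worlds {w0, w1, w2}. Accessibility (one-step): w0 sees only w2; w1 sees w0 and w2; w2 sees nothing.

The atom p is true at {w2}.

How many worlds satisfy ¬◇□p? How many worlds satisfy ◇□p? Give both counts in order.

1 and 2

For ¬◇□p:
w0: ◇□p is T. ✗
w1: ◇□p is T. ✗
w2: ◇□p is F. ✓
— 1 world.
For ◇□p:
w0: successors {w2}; □p there: w2:T. ✓
w1: successors {w0, w2}; □p there: w0:T, w2:T. ✓
w2: no successors, so ◇□p fails. ✗
— 2 worlds.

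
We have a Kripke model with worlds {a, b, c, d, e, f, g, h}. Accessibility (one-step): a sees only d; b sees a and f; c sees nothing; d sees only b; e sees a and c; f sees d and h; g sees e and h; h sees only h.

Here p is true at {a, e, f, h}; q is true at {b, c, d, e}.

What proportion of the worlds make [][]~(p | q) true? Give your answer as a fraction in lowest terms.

1/8

a: successors {d}; []~(p | q) there: d:F. ✗
b: successors {a, f}; []~(p | q) there: a:F, f:F. ✗
c: no successors, so [][]~(p | q) holds vacuously. ✓
d: successors {b}; []~(p | q) there: b:F. ✗
e: successors {a, c}; []~(p | q) there: a:F, c:T. ✗
f: successors {d, h}; []~(p | q) there: d:F, h:F. ✗
g: successors {e, h}; []~(p | q) there: e:F, h:F. ✗
h: successors {h}; []~(p | q) there: h:F. ✗
That's 1 of 8 worlds, so 1/8.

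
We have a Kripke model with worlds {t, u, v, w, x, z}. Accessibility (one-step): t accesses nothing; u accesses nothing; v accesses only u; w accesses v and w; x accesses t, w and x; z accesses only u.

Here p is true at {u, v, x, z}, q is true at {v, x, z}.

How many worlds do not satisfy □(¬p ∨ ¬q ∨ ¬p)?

2

t: no successors, so □(¬p ∨ ¬q ∨ ¬p) holds vacuously. ✓
u: no successors, so □(¬p ∨ ¬q ∨ ¬p) holds vacuously. ✓
v: successors {u}; ¬p ∨ ¬q ∨ ¬p there: u:T. ✓
w: successors {v, w}; ¬p ∨ ¬q ∨ ¬p there: v:F, w:T. ✗
x: successors {t, w, x}; ¬p ∨ ¬q ∨ ¬p there: t:T, w:T, x:F. ✗
z: successors {u}; ¬p ∨ ¬q ∨ ¬p there: u:T. ✓
Satisfying worlds: {t, u, v, z}.
So □(¬p ∨ ¬q ∨ ¬p) fails at the other 2 worlds.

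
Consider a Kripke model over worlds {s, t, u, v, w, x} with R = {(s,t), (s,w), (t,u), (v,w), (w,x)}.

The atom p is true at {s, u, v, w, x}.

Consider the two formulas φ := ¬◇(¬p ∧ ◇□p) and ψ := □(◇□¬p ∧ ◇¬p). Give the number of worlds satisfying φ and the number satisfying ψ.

5 and 2

For ¬◇(¬p ∧ ◇□p):
s: ◇(¬p ∧ ◇□p) is T. ✗
t: ◇(¬p ∧ ◇□p) is F. ✓
u: ◇(¬p ∧ ◇□p) is F. ✓
v: ◇(¬p ∧ ◇□p) is F. ✓
w: ◇(¬p ∧ ◇□p) is F. ✓
x: ◇(¬p ∧ ◇□p) is F. ✓
— 5 worlds.
For □(◇□¬p ∧ ◇¬p):
s: successors {t, w}; ◇□¬p ∧ ◇¬p there: t:F, w:F. ✗
t: successors {u}; ◇□¬p ∧ ◇¬p there: u:F. ✗
u: no successors, so □(◇□¬p ∧ ◇¬p) holds vacuously. ✓
v: successors {w}; ◇□¬p ∧ ◇¬p there: w:F. ✗
w: successors {x}; ◇□¬p ∧ ◇¬p there: x:F. ✗
x: no successors, so □(◇□¬p ∧ ◇¬p) holds vacuously. ✓
— 2 worlds.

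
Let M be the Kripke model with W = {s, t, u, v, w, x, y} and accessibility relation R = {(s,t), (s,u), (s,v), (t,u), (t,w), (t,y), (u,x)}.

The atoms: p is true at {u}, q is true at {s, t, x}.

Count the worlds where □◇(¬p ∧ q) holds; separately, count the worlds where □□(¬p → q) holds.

4 and 6

For □◇(¬p ∧ q):
s: successors {t, u, v}; ◇(¬p ∧ q) there: t:F, u:T, v:F. ✗
t: successors {u, w, y}; ◇(¬p ∧ q) there: u:T, w:F, y:F. ✗
u: successors {x}; ◇(¬p ∧ q) there: x:F. ✗
v: no successors, so □◇(¬p ∧ q) holds vacuously. ✓
w: no successors, so □◇(¬p ∧ q) holds vacuously. ✓
x: no successors, so □◇(¬p ∧ q) holds vacuously. ✓
y: no successors, so □◇(¬p ∧ q) holds vacuously. ✓
— 4 worlds.
For □□(¬p → q):
s: successors {t, u, v}; □(¬p → q) there: t:F, u:T, v:T. ✗
t: successors {u, w, y}; □(¬p → q) there: u:T, w:T, y:T. ✓
u: successors {x}; □(¬p → q) there: x:T. ✓
v: no successors, so □□(¬p → q) holds vacuously. ✓
w: no successors, so □□(¬p → q) holds vacuously. ✓
x: no successors, so □□(¬p → q) holds vacuously. ✓
y: no successors, so □□(¬p → q) holds vacuously. ✓
— 6 worlds.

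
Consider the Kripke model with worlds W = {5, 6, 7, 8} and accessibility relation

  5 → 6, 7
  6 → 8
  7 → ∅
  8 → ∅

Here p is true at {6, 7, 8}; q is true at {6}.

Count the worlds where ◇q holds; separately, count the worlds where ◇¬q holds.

For ◇q:
5: successors {6, 7}; q there: 6:T, 7:F. ✓
6: successors {8}; q there: 8:F. ✗
7: no successors, so ◇q fails. ✗
8: no successors, so ◇q fails. ✗
— 1 world.
For ◇¬q:
5: successors {6, 7}; ¬q there: 6:F, 7:T. ✓
6: successors {8}; ¬q there: 8:T. ✓
7: no successors, so ◇¬q fails. ✗
8: no successors, so ◇¬q fails. ✗
— 2 worlds.

1 and 2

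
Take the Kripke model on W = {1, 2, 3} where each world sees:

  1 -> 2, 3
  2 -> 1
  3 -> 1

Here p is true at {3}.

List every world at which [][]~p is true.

1: successors {2, 3}; []~p there: 2:T, 3:T. ✓
2: successors {1}; []~p there: 1:F. ✗
3: successors {1}; []~p there: 1:F. ✗

{1}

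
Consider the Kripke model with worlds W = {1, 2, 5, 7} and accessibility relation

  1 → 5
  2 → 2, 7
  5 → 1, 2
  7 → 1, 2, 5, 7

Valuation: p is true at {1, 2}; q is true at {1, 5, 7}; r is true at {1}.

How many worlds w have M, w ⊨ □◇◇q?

1: successors {5}; ◇◇q there: 5:T. ✓
2: successors {2, 7}; ◇◇q there: 2:T, 7:T. ✓
5: successors {1, 2}; ◇◇q there: 1:T, 2:T. ✓
7: successors {1, 2, 5, 7}; ◇◇q there: 1:T, 2:T, 5:T, 7:T. ✓
Satisfying worlds: {1, 2, 5, 7}.

4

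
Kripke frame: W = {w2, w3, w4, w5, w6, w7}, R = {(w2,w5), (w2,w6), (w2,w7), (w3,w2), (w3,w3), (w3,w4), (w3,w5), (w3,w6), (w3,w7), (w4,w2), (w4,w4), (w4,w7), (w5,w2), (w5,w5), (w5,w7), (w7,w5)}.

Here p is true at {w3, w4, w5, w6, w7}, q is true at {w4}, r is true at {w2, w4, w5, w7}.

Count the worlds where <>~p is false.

w2: successors {w5, w6, w7}; ~p there: w5:F, w6:F, w7:F. ✗
w3: successors {w2, w3, w4, w5, w6, w7}; ~p there: w2:T, w3:F, w4:F, w5:F, w6:F, w7:F. ✓
w4: successors {w2, w4, w7}; ~p there: w2:T, w4:F, w7:F. ✓
w5: successors {w2, w5, w7}; ~p there: w2:T, w5:F, w7:F. ✓
w6: no successors, so <>~p fails. ✗
w7: successors {w5}; ~p there: w5:F. ✗
Satisfying worlds: {w3, w4, w5}.
So <>~p fails at the other 3 worlds.

3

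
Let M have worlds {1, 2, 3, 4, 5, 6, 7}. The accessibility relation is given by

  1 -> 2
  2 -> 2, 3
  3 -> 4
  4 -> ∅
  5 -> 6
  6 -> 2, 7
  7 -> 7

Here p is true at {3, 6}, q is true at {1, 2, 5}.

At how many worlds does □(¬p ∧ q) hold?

1: successors {2}; ¬p ∧ q there: 2:T. ✓
2: successors {2, 3}; ¬p ∧ q there: 2:T, 3:F. ✗
3: successors {4}; ¬p ∧ q there: 4:F. ✗
4: no successors, so □(¬p ∧ q) holds vacuously. ✓
5: successors {6}; ¬p ∧ q there: 6:F. ✗
6: successors {2, 7}; ¬p ∧ q there: 2:T, 7:F. ✗
7: successors {7}; ¬p ∧ q there: 7:F. ✗
Satisfying worlds: {1, 4}.

2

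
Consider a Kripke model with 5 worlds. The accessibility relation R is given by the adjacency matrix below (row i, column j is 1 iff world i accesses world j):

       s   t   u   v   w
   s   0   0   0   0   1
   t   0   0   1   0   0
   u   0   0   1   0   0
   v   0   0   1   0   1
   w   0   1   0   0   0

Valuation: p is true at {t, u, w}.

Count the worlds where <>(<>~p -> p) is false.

s: successors {w}; <>~p -> p there: w:T. ✓
t: successors {u}; <>~p -> p there: u:T. ✓
u: successors {u}; <>~p -> p there: u:T. ✓
v: successors {u, w}; <>~p -> p there: u:T, w:T. ✓
w: successors {t}; <>~p -> p there: t:T. ✓
Satisfying worlds: {s, t, u, v, w}.
So <>(<>~p -> p) fails at the other 0 worlds.

0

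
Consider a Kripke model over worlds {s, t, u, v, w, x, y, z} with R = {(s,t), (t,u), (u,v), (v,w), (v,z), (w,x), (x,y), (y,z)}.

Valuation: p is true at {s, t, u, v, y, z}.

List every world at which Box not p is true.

{w, z}

s: successors {t}; not p there: t:F. ✗
t: successors {u}; not p there: u:F. ✗
u: successors {v}; not p there: v:F. ✗
v: successors {w, z}; not p there: w:T, z:F. ✗
w: successors {x}; not p there: x:T. ✓
x: successors {y}; not p there: y:F. ✗
y: successors {z}; not p there: z:F. ✗
z: no successors, so Box not p holds vacuously. ✓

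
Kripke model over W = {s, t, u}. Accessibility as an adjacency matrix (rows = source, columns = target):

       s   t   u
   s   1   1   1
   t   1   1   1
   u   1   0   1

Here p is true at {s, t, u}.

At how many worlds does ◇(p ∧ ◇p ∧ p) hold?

s: successors {s, t, u}; p ∧ ◇p ∧ p there: s:T, t:T, u:T. ✓
t: successors {s, t, u}; p ∧ ◇p ∧ p there: s:T, t:T, u:T. ✓
u: successors {s, u}; p ∧ ◇p ∧ p there: s:T, u:T. ✓
Satisfying worlds: {s, t, u}.

3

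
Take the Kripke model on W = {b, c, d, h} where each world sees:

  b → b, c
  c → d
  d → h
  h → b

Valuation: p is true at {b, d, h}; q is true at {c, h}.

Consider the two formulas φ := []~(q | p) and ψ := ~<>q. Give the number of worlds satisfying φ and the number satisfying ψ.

0 and 2

For []~(q | p):
b: successors {b, c}; ~(q | p) there: b:F, c:F. ✗
c: successors {d}; ~(q | p) there: d:F. ✗
d: successors {h}; ~(q | p) there: h:F. ✗
h: successors {b}; ~(q | p) there: b:F. ✗
— 0 worlds.
For ~<>q:
b: <>q is T. ✗
c: <>q is F. ✓
d: <>q is T. ✗
h: <>q is F. ✓
— 2 worlds.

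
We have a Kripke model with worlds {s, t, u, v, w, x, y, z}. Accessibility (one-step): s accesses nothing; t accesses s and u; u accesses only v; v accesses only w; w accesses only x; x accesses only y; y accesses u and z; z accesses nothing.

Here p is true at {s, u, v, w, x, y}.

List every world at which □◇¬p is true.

s: no successors, so □◇¬p holds vacuously. ✓
t: successors {s, u}; ◇¬p there: s:F, u:F. ✗
u: successors {v}; ◇¬p there: v:F. ✗
v: successors {w}; ◇¬p there: w:F. ✗
w: successors {x}; ◇¬p there: x:F. ✗
x: successors {y}; ◇¬p there: y:T. ✓
y: successors {u, z}; ◇¬p there: u:F, z:F. ✗
z: no successors, so □◇¬p holds vacuously. ✓

{s, x, z}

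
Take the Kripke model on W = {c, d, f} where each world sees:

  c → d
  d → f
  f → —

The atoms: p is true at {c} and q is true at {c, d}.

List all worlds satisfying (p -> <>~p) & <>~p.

c: p -> <>~p is T, <>~p is T. ✓
d: p -> <>~p is T, <>~p is T. ✓
f: p -> <>~p is T, <>~p is F. ✗

{c, d}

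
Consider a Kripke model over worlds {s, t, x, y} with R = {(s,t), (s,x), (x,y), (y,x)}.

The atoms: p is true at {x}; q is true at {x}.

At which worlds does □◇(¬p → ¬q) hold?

s: successors {t, x}; ◇(¬p → ¬q) there: t:F, x:T. ✗
t: no successors, so □◇(¬p → ¬q) holds vacuously. ✓
x: successors {y}; ◇(¬p → ¬q) there: y:T. ✓
y: successors {x}; ◇(¬p → ¬q) there: x:T. ✓

{t, x, y}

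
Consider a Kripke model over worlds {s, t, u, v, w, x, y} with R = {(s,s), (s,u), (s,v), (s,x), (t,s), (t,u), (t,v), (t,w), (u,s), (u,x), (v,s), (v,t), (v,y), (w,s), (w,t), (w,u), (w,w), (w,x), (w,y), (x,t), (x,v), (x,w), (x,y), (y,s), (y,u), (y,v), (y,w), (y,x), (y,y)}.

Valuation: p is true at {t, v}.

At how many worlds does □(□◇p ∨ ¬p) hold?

4

s: successors {s, u, v, x}; □◇p ∨ ¬p there: s:T, u:T, v:T, x:T. ✓
t: successors {s, u, v, w}; □◇p ∨ ¬p there: s:T, u:T, v:T, w:T. ✓
u: successors {s, x}; □◇p ∨ ¬p there: s:T, x:T. ✓
v: successors {s, t, y}; □◇p ∨ ¬p there: s:T, t:F, y:T. ✗
w: successors {s, t, u, w, x, y}; □◇p ∨ ¬p there: s:T, t:F, u:T, w:T, x:T, y:T. ✗
x: successors {t, v, w, y}; □◇p ∨ ¬p there: t:F, v:T, w:T, y:T. ✗
y: successors {s, u, v, w, x, y}; □◇p ∨ ¬p there: s:T, u:T, v:T, w:T, x:T, y:T. ✓
Satisfying worlds: {s, t, u, y}.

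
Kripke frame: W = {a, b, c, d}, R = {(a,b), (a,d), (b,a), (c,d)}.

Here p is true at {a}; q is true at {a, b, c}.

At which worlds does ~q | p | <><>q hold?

a: ~q | p is T, <><>q is T. ✓
b: ~q | p is F, <><>q is T. ✓
c: ~q | p is F, <><>q is F. ✗
d: ~q | p is T, <><>q is F. ✓

{a, b, d}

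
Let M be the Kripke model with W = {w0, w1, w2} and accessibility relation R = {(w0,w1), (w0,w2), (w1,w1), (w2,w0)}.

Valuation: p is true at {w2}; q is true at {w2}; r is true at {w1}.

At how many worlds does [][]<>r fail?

w0: successors {w1, w2}; []<>r there: w1:T, w2:T. ✓
w1: successors {w1}; []<>r there: w1:T. ✓
w2: successors {w0}; []<>r there: w0:F. ✗
Satisfying worlds: {w0, w1}.
So [][]<>r fails at the other 1 world.

1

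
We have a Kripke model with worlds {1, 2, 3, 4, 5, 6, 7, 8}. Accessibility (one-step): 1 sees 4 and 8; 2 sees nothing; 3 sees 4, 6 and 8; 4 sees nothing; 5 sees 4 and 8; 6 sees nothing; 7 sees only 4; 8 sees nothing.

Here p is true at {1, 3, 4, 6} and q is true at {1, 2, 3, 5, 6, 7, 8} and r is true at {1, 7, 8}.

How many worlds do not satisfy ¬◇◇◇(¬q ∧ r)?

1: ◇◇◇(¬q ∧ r) is F. ✓
2: ◇◇◇(¬q ∧ r) is F. ✓
3: ◇◇◇(¬q ∧ r) is F. ✓
4: ◇◇◇(¬q ∧ r) is F. ✓
5: ◇◇◇(¬q ∧ r) is F. ✓
6: ◇◇◇(¬q ∧ r) is F. ✓
7: ◇◇◇(¬q ∧ r) is F. ✓
8: ◇◇◇(¬q ∧ r) is F. ✓
Satisfying worlds: {1, 2, 3, 4, 5, 6, 7, 8}.
So ¬◇◇◇(¬q ∧ r) fails at the other 0 worlds.

0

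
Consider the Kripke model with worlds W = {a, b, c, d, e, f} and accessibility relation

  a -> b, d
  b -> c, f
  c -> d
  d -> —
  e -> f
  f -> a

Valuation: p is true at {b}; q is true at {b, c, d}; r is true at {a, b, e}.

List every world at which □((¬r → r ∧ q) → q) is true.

a: successors {b, d}; (¬r → r ∧ q) → q there: b:T, d:T. ✓
b: successors {c, f}; (¬r → r ∧ q) → q there: c:T, f:T. ✓
c: successors {d}; (¬r → r ∧ q) → q there: d:T. ✓
d: no successors, so □((¬r → r ∧ q) → q) holds vacuously. ✓
e: successors {f}; (¬r → r ∧ q) → q there: f:T. ✓
f: successors {a}; (¬r → r ∧ q) → q there: a:F. ✗

{a, b, c, d, e}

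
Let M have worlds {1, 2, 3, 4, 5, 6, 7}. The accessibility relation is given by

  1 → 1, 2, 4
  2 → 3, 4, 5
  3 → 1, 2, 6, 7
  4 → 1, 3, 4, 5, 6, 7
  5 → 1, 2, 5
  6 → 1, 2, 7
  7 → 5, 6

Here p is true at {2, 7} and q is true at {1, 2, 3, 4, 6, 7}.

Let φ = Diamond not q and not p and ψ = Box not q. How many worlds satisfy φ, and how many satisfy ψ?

2 and 0

For Diamond not q and not p:
1: Diamond not q is F, not p is T. ✗
2: Diamond not q is T, not p is F. ✗
3: Diamond not q is F, not p is T. ✗
4: Diamond not q is T, not p is T. ✓
5: Diamond not q is T, not p is T. ✓
6: Diamond not q is F, not p is T. ✗
7: Diamond not q is T, not p is F. ✗
— 2 worlds.
For Box not q:
1: successors {1, 2, 4}; not q there: 1:F, 2:F, 4:F. ✗
2: successors {3, 4, 5}; not q there: 3:F, 4:F, 5:T. ✗
3: successors {1, 2, 6, 7}; not q there: 1:F, 2:F, 6:F, 7:F. ✗
4: successors {1, 3, 4, 5, 6, 7}; not q there: 1:F, 3:F, 4:F, 5:T, 6:F, 7:F. ✗
5: successors {1, 2, 5}; not q there: 1:F, 2:F, 5:T. ✗
6: successors {1, 2, 7}; not q there: 1:F, 2:F, 7:F. ✗
7: successors {5, 6}; not q there: 5:T, 6:F. ✗
— 0 worlds.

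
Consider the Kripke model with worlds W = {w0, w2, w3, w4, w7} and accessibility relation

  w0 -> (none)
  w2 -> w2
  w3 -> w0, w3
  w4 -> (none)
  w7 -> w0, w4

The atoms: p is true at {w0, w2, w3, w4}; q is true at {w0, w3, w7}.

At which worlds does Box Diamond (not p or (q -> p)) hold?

{w0, w2, w4}

w0: no successors, so Box Diamond (not p or (q -> p)) holds vacuously. ✓
w2: successors {w2}; Diamond (not p or (q -> p)) there: w2:T. ✓
w3: successors {w0, w3}; Diamond (not p or (q -> p)) there: w0:F, w3:T. ✗
w4: no successors, so Box Diamond (not p or (q -> p)) holds vacuously. ✓
w7: successors {w0, w4}; Diamond (not p or (q -> p)) there: w0:F, w4:F. ✗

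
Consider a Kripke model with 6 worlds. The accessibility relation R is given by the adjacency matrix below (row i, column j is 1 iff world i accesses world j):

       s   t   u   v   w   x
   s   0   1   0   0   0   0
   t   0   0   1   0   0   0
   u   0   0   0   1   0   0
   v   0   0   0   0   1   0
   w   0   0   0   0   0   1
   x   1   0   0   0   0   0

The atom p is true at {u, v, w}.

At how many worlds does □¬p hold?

3

s: successors {t}; ¬p there: t:T. ✓
t: successors {u}; ¬p there: u:F. ✗
u: successors {v}; ¬p there: v:F. ✗
v: successors {w}; ¬p there: w:F. ✗
w: successors {x}; ¬p there: x:T. ✓
x: successors {s}; ¬p there: s:T. ✓
Satisfying worlds: {s, w, x}.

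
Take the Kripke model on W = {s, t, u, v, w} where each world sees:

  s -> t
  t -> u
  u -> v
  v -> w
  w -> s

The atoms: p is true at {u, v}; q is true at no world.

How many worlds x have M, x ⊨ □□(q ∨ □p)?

s: successors {t}; □(q ∨ □p) there: t:T. ✓
t: successors {u}; □(q ∨ □p) there: u:F. ✗
u: successors {v}; □(q ∨ □p) there: v:F. ✗
v: successors {w}; □(q ∨ □p) there: w:F. ✗
w: successors {s}; □(q ∨ □p) there: s:T. ✓
Satisfying worlds: {s, w}.

2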